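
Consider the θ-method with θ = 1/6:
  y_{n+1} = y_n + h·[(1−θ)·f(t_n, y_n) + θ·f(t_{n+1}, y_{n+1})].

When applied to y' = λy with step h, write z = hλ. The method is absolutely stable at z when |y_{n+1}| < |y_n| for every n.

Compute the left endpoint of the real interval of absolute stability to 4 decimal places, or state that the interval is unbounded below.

Set f=λy, z=hλ:
  y_{n+1} = y_n + z·[5/6·y_n + 1/6·y_{n+1}] ⇒ (1 − 1/6z)y_{n+1} = (1 + 5/6z)y_n
  so R(z) = (1 + 5/6z)/(1 − 1/6z).

Find x<0 with |R(x)|<1.
x=-1.59: |R|=0.2569
R=−1: 1+5/6x = −1+1/6x ⇒ -2/3x=2 ⇒ x=2/(-2/3)=-3.0000
Confirm numerically:
  x=-2.353: |R|=0.69017 <1
  x=-2.320: |R|=0.67308 <1
  x=-2.030: |R|=0.51681 <1
  x=-3.537: |R|=1.22523 >1
  x=-3.466: |R|=1.19692 >1
Stable set (-3.0000, 0).

z* = -3.0000.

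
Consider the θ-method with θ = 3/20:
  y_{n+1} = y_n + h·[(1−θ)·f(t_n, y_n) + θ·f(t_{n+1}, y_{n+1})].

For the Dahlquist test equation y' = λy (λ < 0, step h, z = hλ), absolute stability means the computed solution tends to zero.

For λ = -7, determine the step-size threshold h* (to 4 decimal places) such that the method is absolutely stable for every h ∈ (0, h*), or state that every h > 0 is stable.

(-2.8571,0); λ=-7 ⇒ h* = (20/7)/7 = 0.4082.

Set f=λy, z=hλ:
  y_{n+1} = y_n + z·[17/20·y_n + 3/20·y_{n+1}] ⇒ (1 − 3/20z)y_{n+1} = (1 + 17/20z)y_n
  R(z) = (1 + 17/20z)/(1 − 3/20z).

Solve |R(x)|<1 on ℝ⁻.
x=-1.47: |R|=0.2044
R=−1: 1+17/20x = −1+3/20x ⇒ -7/10x=2 ⇒ x=2/(-7/10)=-2.8571
Confirm numerically:
  x=-2.635: |R|=0.88855 <1
  x=-2.593: |R|=0.86688 <1
  x=-2.097: |R|=0.59522 <1
  x=-3.360: |R|=1.23404 >1
  x=-2.882: |R|=1.01215 >1
So |R|<1 on (-2.8571, 0).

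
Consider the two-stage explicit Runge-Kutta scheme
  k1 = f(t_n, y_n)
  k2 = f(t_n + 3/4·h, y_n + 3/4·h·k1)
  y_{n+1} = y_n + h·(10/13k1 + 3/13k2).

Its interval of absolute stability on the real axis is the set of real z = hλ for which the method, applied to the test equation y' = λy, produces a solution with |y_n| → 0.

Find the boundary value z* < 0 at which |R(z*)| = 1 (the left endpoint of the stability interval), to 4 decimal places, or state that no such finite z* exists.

z* = -5.7778.

With y'=λy (z=hλ):
  k1=λy_n ⇒ h·k1=z·y_n;  k2=λ(1+3/4z)y_n ⇒ h·k2=z(1+3/4z)y_n
  y_{n+1}/y_n = 1 + 10/13z + 3/13z(1+3/4z) = 1 + z + 9/52z²
  ⇒ R(z) = 1 + z + 9/52z².

Boundary: |R(x)|=1, x<0.
x=-1.54: |R|=0.1295
R=1: x+9/52x²=0 ⇒ x=−52/9=-5.7778; min R=1−1/(4·9/52)=-0.4444>−1
Confirm numerically:
  x=-4.882: |R|=0.24310 <1
  x=-3.384: |R|=0.40202 <1
  x=-3.362: |R|=0.40570 <1
  x=-2.835: |R|=0.44394 <1
  x=-6.328: |R|=1.60262 >1
  x=-5.957: |R|=1.18478 >1
So |R|<1 on (-5.7778, 0).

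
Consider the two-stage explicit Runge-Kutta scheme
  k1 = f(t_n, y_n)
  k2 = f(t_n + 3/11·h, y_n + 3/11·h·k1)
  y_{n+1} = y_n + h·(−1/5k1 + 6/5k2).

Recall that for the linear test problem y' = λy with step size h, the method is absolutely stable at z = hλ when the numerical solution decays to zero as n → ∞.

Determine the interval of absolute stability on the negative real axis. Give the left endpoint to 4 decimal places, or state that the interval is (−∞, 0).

On y'=λy, z=hλ:
  k1=λy_n ⇒ h·k1=z·y_n;  k2=λ(1+3/11z)y_n ⇒ h·k2=z(1+3/11z)y_n
  y_{n+1}/y_n = 1 − 1/5z + 6/5z(1+3/11z) = 1 + z + 18/55z²
  ⇒ R(z) = 1 + z + 18/55z².

Boundary: |R(x)|=1, x<0.
x=-1.52: |R|=0.2361
R=1: x+18/55x²=0 ⇒ x=−55/18=-3.0556; min R=1−1/(4·18/55)=0.2361>−1
Confirm numerically:
  x=-2.740: |R|=0.71703 <1
  x=-1.845: |R|=0.26904 <1
  x=-1.608: |R|=0.23822 <1
  x=-1.481: |R|=0.23683 <1
  x=-3.551: |R|=1.57578 >1
  x=-3.527: |R|=1.54418 >1
  x=-3.312: |R|=1.27797 >1
Interval (-3.0556, 0).

z∈(-3.0556,0).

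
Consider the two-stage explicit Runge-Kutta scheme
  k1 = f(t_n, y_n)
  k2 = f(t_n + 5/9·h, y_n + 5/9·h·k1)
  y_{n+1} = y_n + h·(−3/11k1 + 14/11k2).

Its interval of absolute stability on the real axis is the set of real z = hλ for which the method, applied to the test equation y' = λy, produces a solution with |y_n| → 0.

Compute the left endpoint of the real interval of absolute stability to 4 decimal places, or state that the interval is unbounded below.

Set f=λy, z=hλ:
  k1=λy_n ⇒ h·k1=z·y_n;  k2=λ(1+5/9z)y_n ⇒ h·k2=z(1+5/9z)y_n
  y_{n+1}/y_n = 1 − 3/11z + 14/11z(1+5/9z) = 1 + z + 70/99z²
  so R(z) = 1 + z + 70/99z².

Solve |R(x)|<1 on ℝ⁻.
x=-1.58: |R|=1.1851
R=1: x+70/99x²=0 ⇒ x=−99/70=-1.4143; min R=1−1/(4·70/99)=0.6464>−1
Confirm numerically:
  x=-1.295: |R|=0.89078 <1
  x=-0.945: |R|=0.68643 <1
  x=-0.761: |R|=0.64848 <1
  x=-2.007: |R|=1.84112 >1
  x=-1.995: |R|=1.81916 >1
So |R|<1 on (-1.4143, 0).

left endpoint -1.4143.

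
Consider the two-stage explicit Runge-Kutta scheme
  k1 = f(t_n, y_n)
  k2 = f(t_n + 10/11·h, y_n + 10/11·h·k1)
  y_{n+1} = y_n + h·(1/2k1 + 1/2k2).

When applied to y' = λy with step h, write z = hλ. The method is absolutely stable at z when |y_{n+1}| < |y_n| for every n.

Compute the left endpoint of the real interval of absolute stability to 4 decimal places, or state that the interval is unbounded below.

left endpoint -2.2000.

Set f=λy, z=hλ:
  k1=λy_n ⇒ h·k1=z·y_n;  k2=λ(1+10/11z)y_n ⇒ h·k2=z(1+10/11z)y_n
  y_{n+1}/y_n = 1 + 1/2z + 1/2z(1+10/11z) = 1 + z + 5/11z²
  Hence R(z) = 1 + z + 5/11z².

Solve |R(x)|<1 on ℝ⁻.
x=-1.01: |R|=0.4537
R=1: x+5/11x²=0 ⇒ x=−11/5=-2.2000; min R=1−1/(4·5/11)=0.4500>−1
Confirm numerically:
  x=-1.998: |R|=0.81655 <1
  x=-1.719: |R|=0.62416 <1
  x=-1.039: |R|=0.45169 <1
  x=-0.924: |R|=0.46408 <1
  x=-2.476: |R|=1.31063 >1
  x=-2.261: |R|=1.06269 >1
  x=-2.231: |R|=1.03144 >1
Stable set (-2.2000, 0).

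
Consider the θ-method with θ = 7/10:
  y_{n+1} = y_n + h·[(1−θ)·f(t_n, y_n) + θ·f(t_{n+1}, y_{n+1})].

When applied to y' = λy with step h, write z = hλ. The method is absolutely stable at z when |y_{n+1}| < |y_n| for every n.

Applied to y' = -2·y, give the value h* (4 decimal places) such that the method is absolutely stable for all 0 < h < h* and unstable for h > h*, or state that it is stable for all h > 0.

(−∞, 0) — no finite endpoint. Any h>0 works for λ=-2.

With y'=λy (z=hλ):
  y_{n+1} = y_n + z·[3/10·y_n + 7/10·y_{n+1}] ⇒ (1 − 7/10z)y_{n+1} = (1 + 3/10z)y_n
  so R(z) = (1 + 3/10z)/(1 − 7/10z).

Solve |R(x)|<1 on ℝ⁻.
x=-0.53: |R|=0.6134
x=-2: |R|=0.1667
x=-10: |R|=0.2500
x=-100: |R|=0.4085
θ=7/10≥1/2 ⇒ |1+3/10x|<|1−7/10x| ∀x<0 ⇒ interval (−∞,0).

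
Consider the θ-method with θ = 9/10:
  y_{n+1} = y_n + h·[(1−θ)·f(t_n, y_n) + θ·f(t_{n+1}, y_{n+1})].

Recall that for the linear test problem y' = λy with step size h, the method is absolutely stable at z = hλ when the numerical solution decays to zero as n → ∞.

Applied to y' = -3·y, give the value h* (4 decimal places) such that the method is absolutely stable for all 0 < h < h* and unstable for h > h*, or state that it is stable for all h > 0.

(−∞, 0) — no finite endpoint. Any h>0 works for λ=-3.

Set f=λy, z=hλ:
  y_{n+1} = y_n + z·[1/10·y_n + 9/10·y_{n+1}] ⇒ (1 − 9/10z)y_{n+1} = (1 + 1/10z)y_n
  so R(z) = (1 + 1/10z)/(1 − 9/10z).

Boundary: |R(x)|=1, x<0.
x=-0.87: |R|=0.5121
x=-2: |R|=0.2857
x=-10: |R|=0.0000
x=-100: |R|=0.0989
θ=9/10≥1/2 ⇒ |1+1/10x|<|1−9/10x| ∀x<0 ⇒ interval (−∞,0).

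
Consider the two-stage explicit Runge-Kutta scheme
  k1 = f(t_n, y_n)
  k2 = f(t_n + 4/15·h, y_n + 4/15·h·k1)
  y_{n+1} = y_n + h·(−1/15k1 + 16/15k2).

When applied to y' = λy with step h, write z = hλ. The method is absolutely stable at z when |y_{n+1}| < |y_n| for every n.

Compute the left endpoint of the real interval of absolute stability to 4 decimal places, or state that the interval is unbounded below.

Test eqn y'=λy, z=hλ:
  k1=λy_n ⇒ h·k1=z·y_n;  k2=λ(1+4/15z)y_n ⇒ h·k2=z(1+4/15z)y_n
  y_{n+1}/y_n = 1 − 1/15z + 16/15z(1+4/15z) = 1 + z + 64/225z²
  R(z) = 1 + z + 64/225z².

Boundary: |R(x)|=1, x<0.
x=-0.82: |R|=0.3713
R=1: x+64/225x²=0 ⇒ x=−225/64=-3.5156; min R=1−1/(4·64/225)=0.1211>−1
Confirm numerically:
  x=-3.407: |R|=0.89473 <1
  x=-2.777: |R|=0.41656 <1
  x=-2.717: |R|=0.38279 <1
  x=-3.834: |R|=1.34721 >1
  x=-3.804: |R|=1.31203 >1
So |R|<1 on (-3.5156, 0).

left endpoint -3.5156.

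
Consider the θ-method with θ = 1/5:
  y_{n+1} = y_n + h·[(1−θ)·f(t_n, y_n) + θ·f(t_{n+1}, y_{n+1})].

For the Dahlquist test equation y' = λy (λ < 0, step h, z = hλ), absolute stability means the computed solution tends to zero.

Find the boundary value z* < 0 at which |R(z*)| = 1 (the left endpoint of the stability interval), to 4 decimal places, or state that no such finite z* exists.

With y'=λy (z=hλ):
  y_{n+1} = y_n + z·[4/5·y_n + 1/5·y_{n+1}] ⇒ (1 − 1/5z)y_{n+1} = (1 + 4/5z)y_n
  Hence R(z) = (1 + 4/5z)/(1 − 1/5z).

Find x<0 with |R(x)|<1.
x=-1.07: |R|=0.1186
R=−1: 1+4/5x = −1+1/5x ⇒ -3/5x=2 ⇒ x=2/(-3/5)=-3.3333
Confirm numerically:
  x=-3.177: |R|=0.94264 <1
  x=-2.142: |R|=0.49958 <1
  x=-2.022: |R|=0.43976 <1
  x=-1.517: |R|=0.16388 <1
  x=-3.718: |R|=1.13237 >1
  x=-3.421: |R|=1.03123 >1
Interval (-3.3333, 0).

left endpoint -3.3333.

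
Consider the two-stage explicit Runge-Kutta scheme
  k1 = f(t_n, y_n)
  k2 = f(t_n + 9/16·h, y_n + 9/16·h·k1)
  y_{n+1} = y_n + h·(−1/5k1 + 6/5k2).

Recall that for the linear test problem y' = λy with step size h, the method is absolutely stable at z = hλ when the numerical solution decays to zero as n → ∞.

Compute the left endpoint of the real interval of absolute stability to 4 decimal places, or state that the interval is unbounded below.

On y'=λy, z=hλ:
  k1=λy_n ⇒ h·k1=z·y_n;  k2=λ(1+9/16z)y_n ⇒ h·k2=z(1+9/16z)y_n
  y_{n+1}/y_n = 1 − 1/5z + 6/5z(1+9/16z) = 1 + z + 27/40z²
  ⇒ R(z) = 1 + z + 27/40z².

Need |R(x)|<1, x<0.
x=-1.42: |R|=0.9411
R=1: x+27/40x²=0 ⇒ x=−40/27=-1.4815; min R=1−1/(4·27/40)=0.6296>−1
Confirm numerically:
  x=-1.436: |R|=0.95591 <1
  x=-1.009: |R|=0.67820 <1
  x=-0.945: |R|=0.65779 <1
  x=-0.837: |R|=0.63588 <1
  x=-2.070: |R|=1.82231 >1
  x=-1.888: |R|=1.51807 >1
  x=-1.611: |R|=1.14084 >1
Interval (-1.4815, 0).

left endpoint -1.4815.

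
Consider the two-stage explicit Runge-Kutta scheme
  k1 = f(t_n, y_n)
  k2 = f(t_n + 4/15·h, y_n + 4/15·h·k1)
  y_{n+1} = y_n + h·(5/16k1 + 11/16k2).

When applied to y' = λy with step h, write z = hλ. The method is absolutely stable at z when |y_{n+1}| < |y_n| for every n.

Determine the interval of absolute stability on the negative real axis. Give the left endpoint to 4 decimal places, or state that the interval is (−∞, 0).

With y'=λy (z=hλ):
  k1=λy_n ⇒ h·k1=z·y_n;  k2=λ(1+4/15z)y_n ⇒ h·k2=z(1+4/15z)y_n
  y_{n+1}/y_n = 1 + 5/16z + 11/16z(1+4/15z) = 1 + z + 11/60z²
  ⇒ R(z) = 1 + z + 11/60z².

Find x<0 with |R(x)|<1.
x=-0.98: |R|=0.1961
R=1: x+11/60x²=0 ⇒ x=−60/11=-5.4545; min R=1−1/(4·11/60)=-0.3636>−1
Confirm numerically:
  x=-3.838: |R|=0.13746 <1
  x=-3.688: |R|=0.19442 <1
  x=-2.802: |R|=0.36261 <1
  x=-5.851: |R|=1.42527 >1
  x=-5.849: |R|=1.42298 >1
  x=-5.573: |R|=1.12103 >1
So |R|<1 on (-5.4545, 0).

z∈(-5.4545,0).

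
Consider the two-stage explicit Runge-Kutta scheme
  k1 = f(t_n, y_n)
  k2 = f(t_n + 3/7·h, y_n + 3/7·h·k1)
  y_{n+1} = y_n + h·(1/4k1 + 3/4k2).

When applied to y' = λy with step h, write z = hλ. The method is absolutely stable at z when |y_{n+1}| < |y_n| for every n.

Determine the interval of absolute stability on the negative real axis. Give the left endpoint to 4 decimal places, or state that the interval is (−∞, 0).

With y'=λy (z=hλ):
  k1=λy_n ⇒ h·k1=z·y_n;  k2=λ(1+3/7z)y_n ⇒ h·k2=z(1+3/7z)y_n
  y_{n+1}/y_n = 1 + 1/4z + 3/4z(1+3/7z) = 1 + z + 9/28z²
  so R(z) = 1 + z + 9/28z².

Solve |R(x)|<1 on ℝ⁻.
x=-0.52: |R|=0.5669
R=1: x+9/28x²=0 ⇒ x=−28/9=-3.1111; min R=1−1/(4·9/28)=0.2222>−1
Confirm numerically:
  x=-2.609: |R|=0.57893 <1
  x=-2.550: |R|=0.54009 <1
  x=-1.958: |R|=0.27428 <1
  x=-1.403: |R|=0.22970 <1
  x=-3.551: |R|=1.50209 >1
  x=-3.417: |R|=1.33596 >1
  x=-3.291: |R|=1.19029 >1
Stable set (-3.1111, 0).

(-3.1111, 0).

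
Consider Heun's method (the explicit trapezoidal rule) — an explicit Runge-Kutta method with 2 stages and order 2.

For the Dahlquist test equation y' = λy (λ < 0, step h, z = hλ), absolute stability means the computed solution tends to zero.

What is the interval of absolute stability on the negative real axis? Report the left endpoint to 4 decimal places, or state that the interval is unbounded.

Test eqn y'=λy, z=hλ:
  order 2, 2-stage ⇒ R(z)=1+z+z^2/2
  (e.g. R(-1.54)=0.64580, |R|=0.64580)

Boundary: |R(x)|=1, x<0.
x=-1.54: |R|=0.6458
|R(-2.18)|=1.1962 |R(-1.5)|=0.6250 |R(-1.05)|=0.5012
Bisect:
  x_lo=-2.3296 |R|=1.3839  x_hi=-0.3453 |R|=0.7143
  mid=-1.33745 |R|=0.55694 →hi
  mid=-1.83351 |R|=0.84737 →hi
  mid=-2.08154 |R|=1.08487 →lo
  mid=-1.95753 |R|=0.95843 →hi
  mid=-2.01954 |R|=1.01973 →lo
  mid=-1.98853 |R|=0.98860 →hi
  mid=-2.00403 |R|=1.00404 →lo
  mid=-1.99628 |R|=0.99629 →hi
  mid=-2.00016 |R|=1.00016 →lo
  ...
  [-2.00004,-1.99992] ⇒ x*=-2.0000
So |R|<1 on (-2.0000, 0).

z∈(-2.0000,0).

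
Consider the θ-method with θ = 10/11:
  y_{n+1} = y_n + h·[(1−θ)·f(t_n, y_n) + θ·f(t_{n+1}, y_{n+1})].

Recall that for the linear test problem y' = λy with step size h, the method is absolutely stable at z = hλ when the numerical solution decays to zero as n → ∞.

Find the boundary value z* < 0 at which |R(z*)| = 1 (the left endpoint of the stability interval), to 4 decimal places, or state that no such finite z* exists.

(−∞, 0) — no finite endpoint.

Set f=λy, z=hλ:
  y_{n+1} = y_n + z·[1/11·y_n + 10/11·y_{n+1}] ⇒ (1 − 10/11z)y_{n+1} = (1 + 1/11z)y_n
  Hence R(z) = (1 + 1/11z)/(1 − 10/11z).

Boundary: |R(x)|=1, x<0.
x=-1.53: |R|=0.3601
x=-2: |R|=0.2903
x=-10: |R|=0.0090
x=-100: |R|=0.0880
θ=10/11≥1/2 ⇒ |1+1/11x|<|1−10/11x| ∀x<0 ⇒ unbounded interval.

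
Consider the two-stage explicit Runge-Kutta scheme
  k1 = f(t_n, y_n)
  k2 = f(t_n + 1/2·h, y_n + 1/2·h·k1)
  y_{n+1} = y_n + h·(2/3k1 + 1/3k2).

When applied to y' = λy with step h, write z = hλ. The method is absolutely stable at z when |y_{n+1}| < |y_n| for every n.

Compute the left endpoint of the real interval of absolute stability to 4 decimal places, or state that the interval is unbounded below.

With y'=λy (z=hλ):
  k1=λy_n ⇒ h·k1=z·y_n;  k2=λ(1+1/2z)y_n ⇒ h·k2=z(1+1/2z)y_n
  y_{n+1}/y_n = 1 + 2/3z + 1/3z(1+1/2z) = 1 + z + 1/6z²
  so R(z) = 1 + z + 1/6z².

Find x<0 with |R(x)|<1.
x=-0.64: |R|=0.4283
R=1: x+1/6x²=0 ⇒ x=−6=-6.0000; min R=1−1/(4·1/6)=-0.5000>−1
Confirm numerically:
  x=-5.652: |R|=0.67218 <1
  x=-5.497: |R|=0.53917 <1
  x=-4.672: |R|=0.03407 <1
  x=-3.282: |R|=0.48675 <1
  x=-6.199: |R|=1.20560 >1
  x=-6.176: |R|=1.18116 >1
  x=-6.063: |R|=1.06366 >1
So |R|<1 on (-6.0000, 0).

left endpoint -6.0000.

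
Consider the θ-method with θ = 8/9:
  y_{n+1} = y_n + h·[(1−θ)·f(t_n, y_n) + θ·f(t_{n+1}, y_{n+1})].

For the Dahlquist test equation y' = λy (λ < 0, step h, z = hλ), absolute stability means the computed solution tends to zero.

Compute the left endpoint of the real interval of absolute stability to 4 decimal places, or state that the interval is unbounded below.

(−∞, 0) — no finite endpoint.

With y'=λy (z=hλ):
  y_{n+1} = y_n + z·[1/9·y_n + 8/9·y_{n+1}] ⇒ (1 − 8/9z)y_{n+1} = (1 + 1/9z)y_n
  Hence R(z) = (1 + 1/9z)/(1 − 8/9z).

Solve |R(x)|<1 on ℝ⁻.
x=-0.79: |R|=0.5359
x=-2: |R|=0.2800
x=-10: |R|=0.0112
x=-100: |R|=0.1125
θ=8/9≥1/2 ⇒ |1+1/9x|<|1−8/9x| ∀x<0 ⇒ unbounded interval.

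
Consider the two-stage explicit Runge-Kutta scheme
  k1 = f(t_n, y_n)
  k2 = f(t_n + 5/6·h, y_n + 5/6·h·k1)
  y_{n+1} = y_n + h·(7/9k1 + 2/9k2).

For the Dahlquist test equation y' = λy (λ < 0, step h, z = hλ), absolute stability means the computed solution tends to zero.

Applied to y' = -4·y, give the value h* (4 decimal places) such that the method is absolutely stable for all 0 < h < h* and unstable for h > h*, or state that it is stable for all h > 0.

(-5.4000,0); λ=-4 ⇒ h* = (27/5)/4 = 1.3500.

Test eqn y'=λy, z=hλ:
  k1=λy_n ⇒ h·k1=z·y_n;  k2=λ(1+5/6z)y_n ⇒ h·k2=z(1+5/6z)y_n
  y_{n+1}/y_n = 1 + 7/9z + 2/9z(1+5/6z) = 1 + z + 5/27z²
  R(z) = 1 + z + 5/27z².

Boundary: |R(x)|=1, x<0.
x=-1.66: |R|=0.1497
R=1: x+5/27x²=0 ⇒ x=−27/5=-5.4000; min R=1−1/(4·5/27)=-0.3500>−1
Confirm numerically:
  x=-5.251: |R|=0.85511 <1
  x=-5.029: |R|=0.65449 <1
  x=-2.785: |R|=0.34866 <1
  x=-5.727: |R|=1.34680 >1
  x=-5.670: |R|=1.28350 >1
  x=-5.509: |R|=1.11120 >1
Stable set (-5.4000, 0).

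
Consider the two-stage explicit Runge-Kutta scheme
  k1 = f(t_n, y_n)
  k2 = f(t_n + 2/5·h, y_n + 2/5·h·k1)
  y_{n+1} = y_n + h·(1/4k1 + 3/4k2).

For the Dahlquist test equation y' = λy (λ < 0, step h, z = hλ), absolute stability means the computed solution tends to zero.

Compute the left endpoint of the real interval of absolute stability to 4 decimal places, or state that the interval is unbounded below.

Test eqn y'=λy, z=hλ:
  k1=λy_n ⇒ h·k1=z·y_n;  k2=λ(1+2/5z)y_n ⇒ h·k2=z(1+2/5z)y_n
  y_{n+1}/y_n = 1 + 1/4z + 3/4z(1+2/5z) = 1 + z + 3/10z²
  so R(z) = 1 + z + 3/10z².

Need |R(x)|<1, x<0.
x=-1.66: |R|=0.1667
R=1: x+3/10x²=0 ⇒ x=−10/3=-3.3333; min R=1−1/(4·3/10)=0.1667>−1
Confirm numerically:
  x=-3.236: |R|=0.90551 <1
  x=-2.935: |R|=0.64927 <1
  x=-1.776: |R|=0.17025 <1
  x=-1.400: |R|=0.18800 <1
  x=-3.805: |R|=1.53841 >1
  x=-3.439: |R|=1.10902 >1
Interval (-3.3333, 0).

z* = -3.3333.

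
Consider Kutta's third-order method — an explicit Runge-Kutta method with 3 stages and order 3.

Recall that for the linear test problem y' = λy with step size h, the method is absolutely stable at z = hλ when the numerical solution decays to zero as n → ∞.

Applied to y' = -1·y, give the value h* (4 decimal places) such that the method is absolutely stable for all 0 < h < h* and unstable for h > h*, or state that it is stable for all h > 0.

(-2.5127,0); λ=-1 ⇒ h* = 2.5127.

On y'=λy, z=hλ:
  order 3, 3-stage ⇒ R(z)=1+z+z^2/2+z^3/6
  (e.g. R(-1.27)=0.19505, |R|=0.19505)

Need |R(x)|<1, x<0.
x=-1.27: |R|=0.1951
|R(-1.67)|=0.0518 |R(-1.05)|=0.3083 |R(-1.04)|=0.3133
Bisect:
  x_lo=-3.3058 |R|=2.8626  x_hi=-0.1099 |R|=0.8959
  mid=-1.70783 |R|=0.07969 →hi
  mid=-2.50679 |R|=0.99024 →hi
  mid=-2.90627 |R|=1.77433 →lo
  mid=-2.70653 |R|=1.34824 →lo
  mid=-2.60666 |R|=1.16123 →lo
  mid=-2.55673 |R|=1.07379 →lo
  mid=-2.53176 |R|=1.03154 →lo
  mid=-2.51927 |R|=1.01077 →lo
  mid=-2.51303 |R|=1.00047 →lo
  mid=-2.50991 |R|=0.99535 →hi
  ...
  [-2.51284,-2.51264] ⇒ x*=-2.5127
Stable set (-2.5127, 0).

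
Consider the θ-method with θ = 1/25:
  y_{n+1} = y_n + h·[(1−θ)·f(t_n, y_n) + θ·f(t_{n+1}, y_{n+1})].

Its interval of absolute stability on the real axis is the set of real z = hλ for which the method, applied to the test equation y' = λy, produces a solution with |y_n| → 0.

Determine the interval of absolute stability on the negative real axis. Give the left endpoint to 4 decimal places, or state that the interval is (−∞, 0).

z∈(-2.1739,0).

Test eqn y'=λy, z=hλ:
  y_{n+1} = y_n + z·[24/25·y_n + 1/25·y_{n+1}] ⇒ (1 − 1/25z)y_{n+1} = (1 + 24/25z)y_n
  ⇒ R(z) = (1 + 24/25z)/(1 − 1/25z).

Find x<0 with |R(x)|<1.
x=-1.12: |R|=0.0720
R=−1: 1+24/25x = −1+1/25x ⇒ -23/25x=2 ⇒ x=2/(-23/25)=-2.1739
Confirm numerically:
  x=-2.105: |R|=0.94152 <1
  x=-2.020: |R|=0.86899 <1
  x=-1.377: |R|=0.30511 <1
  x=-2.761: |R|=1.48640 >1
  x=-2.614: |R|=1.36655 >1
  x=-2.420: |R|=1.20642 >1
Stable set (-2.1739, 0).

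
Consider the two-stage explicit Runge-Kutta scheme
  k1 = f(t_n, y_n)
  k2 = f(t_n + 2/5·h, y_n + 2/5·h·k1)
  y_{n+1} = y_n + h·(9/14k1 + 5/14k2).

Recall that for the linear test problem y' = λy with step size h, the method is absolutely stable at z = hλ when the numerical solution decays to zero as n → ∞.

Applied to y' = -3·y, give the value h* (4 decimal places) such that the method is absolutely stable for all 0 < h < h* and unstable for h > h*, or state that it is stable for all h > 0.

(-7.0000,0); λ=-3 ⇒ h* = (7)/3 = 2.3333.

Set f=λy, z=hλ:
  k1=λy_n ⇒ h·k1=z·y_n;  k2=λ(1+2/5z)y_n ⇒ h·k2=z(1+2/5z)y_n
  y_{n+1}/y_n = 1 + 9/14z + 5/14z(1+2/5z) = 1 + z + 1/7z²
  R(z) = 1 + z + 1/7z².

Find x<0 with |R(x)|<1.
x=-1.79: |R|=0.3323
R=1: x+1/7x²=0 ⇒ x=−7=-7.0000; min R=1−1/(4·1/7)=-0.7500>−1
Confirm numerically:
  x=-6.040: |R|=0.17166 <1
  x=-5.313: |R|=0.28043 <1
  x=-3.883: |R|=0.72904 <1
  x=-7.488: |R|=1.52202 >1
  x=-7.443: |R|=1.47104 >1
  x=-7.442: |R|=1.46991 >1
Interval (-7.0000, 0).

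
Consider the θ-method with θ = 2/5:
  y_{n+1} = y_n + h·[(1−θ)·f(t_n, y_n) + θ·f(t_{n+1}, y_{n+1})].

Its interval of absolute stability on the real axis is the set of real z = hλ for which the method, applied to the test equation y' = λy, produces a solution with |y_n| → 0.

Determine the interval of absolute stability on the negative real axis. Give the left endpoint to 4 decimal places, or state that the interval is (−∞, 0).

Test eqn y'=λy, z=hλ:
  y_{n+1} = y_n + z·[3/5·y_n + 2/5·y_{n+1}] ⇒ (1 − 2/5z)y_{n+1} = (1 + 3/5z)y_n
  R(z) = (1 + 3/5z)/(1 − 2/5z).

Solve |R(x)|<1 on ℝ⁻.
x=-1.73: |R|=0.0225
R=−1: 1+3/5x = −1+2/5x ⇒ -1/5x=2 ⇒ x=2/(-1/5)=-10.0000
Confirm numerically:
  x=-7.514: |R|=0.87587 <1
  x=-6.108: |R|=0.77393 <1
  x=-4.270: |R|=0.57681 <1
  x=-10.494: |R|=1.01901 >1
  x=-10.235: |R|=1.00923 >1
  x=-10.105: |R|=1.00417 >1
So |R|<1 on (-10.0000, 0).

(-10.0000, 0).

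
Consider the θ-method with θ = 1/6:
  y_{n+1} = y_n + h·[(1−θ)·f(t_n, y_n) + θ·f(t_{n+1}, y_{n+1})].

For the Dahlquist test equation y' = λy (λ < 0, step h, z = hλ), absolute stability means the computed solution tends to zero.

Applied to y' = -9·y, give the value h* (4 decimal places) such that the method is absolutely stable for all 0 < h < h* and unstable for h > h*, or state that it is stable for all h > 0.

(-3.0000,0); λ=-9 ⇒ h* = (3)/9 = 0.3333.

Set f=λy, z=hλ:
  y_{n+1} = y_n + z·[5/6·y_n + 1/6·y_{n+1}] ⇒ (1 − 1/6z)y_{n+1} = (1 + 5/6z)y_n
  ⇒ R(z) = (1 + 5/6z)/(1 − 1/6z).

Solve |R(x)|<1 on ℝ⁻.
x=-1.8: |R|=0.3846
R=−1: 1+5/6x = −1+1/6x ⇒ -2/3x=2 ⇒ x=2/(-2/3)=-3.0000
Confirm numerically:
  x=-2.700: |R|=0.86207 <1
  x=-2.214: |R|=0.61724 <1
  x=-1.455: |R|=0.17103 <1
  x=-3.366: |R|=1.15631 >1
  x=-3.296: |R|=1.12737 >1
  x=-3.206: |R|=1.08951 >1
Interval (-3.0000, 0).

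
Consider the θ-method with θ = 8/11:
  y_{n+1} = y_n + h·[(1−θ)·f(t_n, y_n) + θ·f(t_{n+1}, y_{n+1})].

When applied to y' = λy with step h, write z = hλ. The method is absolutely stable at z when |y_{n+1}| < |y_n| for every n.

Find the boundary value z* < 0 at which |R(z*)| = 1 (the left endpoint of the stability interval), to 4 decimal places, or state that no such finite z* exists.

(−∞, 0) — no finite endpoint.

On y'=λy, z=hλ:
  y_{n+1} = y_n + z·[3/11·y_n + 8/11·y_{n+1}] ⇒ (1 − 8/11z)y_{n+1} = (1 + 3/11z)y_n
  ⇒ R(z) = (1 + 3/11z)/(1 − 8/11z).

Solve |R(x)|<1 on ℝ⁻.
x=-1.57: |R|=0.2670
x=-2: |R|=0.1852
x=-10: |R|=0.2088
x=-100: |R|=0.3564
θ=8/11≥1/2 ⇒ |1+3/11x|<|1−8/11x| ∀x<0 ⇒ unbounded interval.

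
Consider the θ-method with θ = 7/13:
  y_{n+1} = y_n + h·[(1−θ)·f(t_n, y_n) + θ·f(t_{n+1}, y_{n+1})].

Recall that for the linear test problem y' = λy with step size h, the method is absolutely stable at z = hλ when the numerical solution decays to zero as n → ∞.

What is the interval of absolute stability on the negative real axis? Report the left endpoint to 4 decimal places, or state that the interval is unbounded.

Test eqn y'=λy, z=hλ:
  y_{n+1} = y_n + z·[6/13·y_n + 7/13·y_{n+1}] ⇒ (1 − 7/13z)y_{n+1} = (1 + 6/13z)y_n
  R(z) = (1 + 6/13z)/(1 − 7/13z).

Need |R(x)|<1, x<0.
x=-0.75: |R|=0.4658
x=-2: |R|=0.0370
x=-10: |R|=0.5663
x=-100: |R|=0.8233
θ=7/13≥1/2 ⇒ |1+6/13x|<|1−7/13x| ∀x<0 ⇒ interval (−∞,0).

interval (−∞, 0).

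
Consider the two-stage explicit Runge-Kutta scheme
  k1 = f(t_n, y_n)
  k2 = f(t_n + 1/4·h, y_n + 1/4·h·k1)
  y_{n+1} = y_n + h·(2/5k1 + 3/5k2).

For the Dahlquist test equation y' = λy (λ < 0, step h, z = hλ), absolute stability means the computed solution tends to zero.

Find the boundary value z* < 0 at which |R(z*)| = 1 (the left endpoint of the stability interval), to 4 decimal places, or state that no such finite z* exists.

z* = -6.6667.

Set f=λy, z=hλ:
  k1=λy_n ⇒ h·k1=z·y_n;  k2=λ(1+1/4z)y_n ⇒ h·k2=z(1+1/4z)y_n
  y_{n+1}/y_n = 1 + 2/5z + 3/5z(1+1/4z) = 1 + z + 3/20z²
  ⇒ R(z) = 1 + z + 3/20z².

Find x<0 with |R(x)|<1.
x=-0.73: |R|=0.3499
R=1: x+3/20x²=0 ⇒ x=−20/3=-6.6667; min R=1−1/(4·3/20)=-0.6667>−1
Confirm numerically:
  x=-5.824: |R|=0.26385 <1
  x=-3.932: |R|=0.61291 <1
  x=-3.539: |R|=0.66032 <1
  x=-6.942: |R|=1.28670 >1
  x=-6.743: |R|=1.07721 >1
Interval (-6.6667, 0).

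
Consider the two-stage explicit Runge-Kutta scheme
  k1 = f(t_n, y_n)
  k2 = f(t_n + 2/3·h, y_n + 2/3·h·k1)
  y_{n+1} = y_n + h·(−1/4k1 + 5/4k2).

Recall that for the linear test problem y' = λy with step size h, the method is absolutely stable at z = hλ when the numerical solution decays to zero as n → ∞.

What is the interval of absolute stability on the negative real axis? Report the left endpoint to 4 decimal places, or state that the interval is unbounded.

Set f=λy, z=hλ:
  k1=λy_n ⇒ h·k1=z·y_n;  k2=λ(1+2/3z)y_n ⇒ h·k2=z(1+2/3z)y_n
  y_{n+1}/y_n = 1 − 1/4z + 5/4z(1+2/3z) = 1 + z + 5/6z²
  ⇒ R(z) = 1 + z + 5/6z².

Find x<0 with |R(x)|<1.
x=-0.44: |R|=0.7213
R=1: x+5/6x²=0 ⇒ x=−6/5=-1.2000; min R=1−1/(4·5/6)=0.7000>−1
Confirm numerically:
  x=-1.015: |R|=0.84352 <1
  x=-0.971: |R|=0.81470 <1
  x=-0.485: |R|=0.71102 <1
  x=-1.420: |R|=1.26033 >1
  x=-1.376: |R|=1.20181 >1
Interval (-1.2000, 0).

z∈(-1.2000,0).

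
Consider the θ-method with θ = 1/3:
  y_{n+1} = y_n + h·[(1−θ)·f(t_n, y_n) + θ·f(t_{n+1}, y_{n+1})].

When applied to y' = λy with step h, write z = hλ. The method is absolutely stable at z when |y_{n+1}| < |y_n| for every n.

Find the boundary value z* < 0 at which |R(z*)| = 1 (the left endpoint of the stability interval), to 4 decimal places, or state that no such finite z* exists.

Set f=λy, z=hλ:
  y_{n+1} = y_n + z·[2/3·y_n + 1/3·y_{n+1}] ⇒ (1 − 1/3z)y_{n+1} = (1 + 2/3z)y_n
  R(z) = (1 + 2/3z)/(1 − 1/3z).

Find x<0 with |R(x)|<1.
x=-1.53: |R|=0.0132
R=−1: 1+2/3x = −1+1/3x ⇒ -1/3x=2 ⇒ x=2/(-1/3)=-6.0000
Confirm numerically:
  x=-4.900: |R|=0.86076 <1
  x=-3.959: |R|=0.70671 <1
  x=-3.730: |R|=0.66270 <1
  x=-2.912: |R|=0.47767 <1
  x=-6.164: |R|=1.01790 >1
  x=-6.137: |R|=1.01499 >1
  x=-6.053: |R|=1.00585 >1
Interval (-6.0000, 0).

z* = -6.0000.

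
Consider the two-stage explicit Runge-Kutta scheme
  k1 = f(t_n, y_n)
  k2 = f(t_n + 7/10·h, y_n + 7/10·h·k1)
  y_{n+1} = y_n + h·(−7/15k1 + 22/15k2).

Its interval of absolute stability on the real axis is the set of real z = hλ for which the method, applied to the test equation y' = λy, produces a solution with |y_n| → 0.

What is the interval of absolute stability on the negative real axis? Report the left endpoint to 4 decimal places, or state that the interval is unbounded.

(-0.9740, 0).

Test eqn y'=λy, z=hλ:
  k1=λy_n ⇒ h·k1=z·y_n;  k2=λ(1+7/10z)y_n ⇒ h·k2=z(1+7/10z)y_n
  y_{n+1}/y_n = 1 − 7/15z + 22/15z(1+7/10z) = 1 + z + 77/75z²
  Hence R(z) = 1 + z + 77/75z².

Boundary: |R(x)|=1, x<0.
x=-1.37: |R|=1.5570
R=1: x+77/75x²=0 ⇒ x=−75/77=-0.9740; min R=1−1/(4·77/75)=0.7565>−1
Confirm numerically:
  x=-0.580: |R|=0.76537 <1
  x=-0.540: |R|=0.75938 <1
  x=-0.531: |R|=0.75848 <1
  x=-1.327: |R|=1.48089 >1
  x=-1.282: |R|=1.40535 >1
  x=-1.180: |R|=1.24953 >1
Interval (-0.9740, 0).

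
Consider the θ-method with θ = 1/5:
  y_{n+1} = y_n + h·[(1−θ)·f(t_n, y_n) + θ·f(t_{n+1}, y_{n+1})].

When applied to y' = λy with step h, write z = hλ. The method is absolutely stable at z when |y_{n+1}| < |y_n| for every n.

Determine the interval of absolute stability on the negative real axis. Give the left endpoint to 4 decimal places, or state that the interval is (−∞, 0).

(-3.3333, 0).

With y'=λy (z=hλ):
  y_{n+1} = y_n + z·[4/5·y_n + 1/5·y_{n+1}] ⇒ (1 − 1/5z)y_{n+1} = (1 + 4/5z)y_n
  ⇒ R(z) = (1 + 4/5z)/(1 − 1/5z).

Need |R(x)|<1, x<0.
x=-1.65: |R|=0.2406
R=−1: 1+4/5x = −1+1/5x ⇒ -3/5x=2 ⇒ x=2/(-3/5)=-3.3333
Confirm numerically:
  x=-2.893: |R|=0.83264 <1
  x=-2.649: |R|=0.73160 <1
  x=-1.604: |R|=0.21442 <1
  x=-1.402: |R|=0.09497 <1
  x=-3.795: |R|=1.15748 >1
  x=-3.392: |R|=1.02097 >1
Stable set (-3.3333, 0).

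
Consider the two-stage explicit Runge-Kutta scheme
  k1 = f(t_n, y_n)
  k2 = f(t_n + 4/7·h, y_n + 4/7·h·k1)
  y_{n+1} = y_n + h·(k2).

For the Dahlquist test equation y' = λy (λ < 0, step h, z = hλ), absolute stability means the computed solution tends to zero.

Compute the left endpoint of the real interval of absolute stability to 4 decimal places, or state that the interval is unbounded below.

z* = -1.7500.

Test eqn y'=λy, z=hλ:
  k1=λy_n ⇒ h·k1=z·y_n;  k2=λ(1+4/7z)y_n ⇒ h·k2=z(1+4/7z)y_n
  y_{n+1}/y_n = 1 + z(1+4/7z) = 1 + z + 4/7z²
  so R(z) = 1 + z + 4/7z².

Find x<0 with |R(x)|<1.
x=-1.25: |R|=0.6429
R=1: x+4/7x²=0 ⇒ x=−7/4=-1.7500; min R=1−1/(4·4/7)=0.5625>−1
Confirm numerically:
  x=-1.605: |R|=0.86701 <1
  x=-1.531: |R|=0.80841 <1
  x=-1.295: |R|=0.66330 <1
  x=-1.100: |R|=0.59143 <1
  x=-1.929: |R|=1.19731 >1
  x=-1.835: |R|=1.08913 >1
Interval (-1.7500, 0).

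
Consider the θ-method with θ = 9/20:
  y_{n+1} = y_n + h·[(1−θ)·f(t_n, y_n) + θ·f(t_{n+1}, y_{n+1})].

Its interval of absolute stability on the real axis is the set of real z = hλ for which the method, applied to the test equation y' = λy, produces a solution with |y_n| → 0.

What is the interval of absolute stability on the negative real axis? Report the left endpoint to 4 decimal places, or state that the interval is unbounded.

z∈(-20.0000,0).

On y'=λy, z=hλ:
  y_{n+1} = y_n + z·[11/20·y_n + 9/20·y_{n+1}] ⇒ (1 − 9/20z)y_{n+1} = (1 + 11/20z)y_n
  so R(z) = (1 + 11/20z)/(1 − 9/20z).

Find x<0 with |R(x)|<1.
x=-0.85: |R|=0.3852
R=−1: 1+11/20x = −1+9/20x ⇒ -1/10x=2 ⇒ x=2/(-1/10)=-20.0000
Confirm numerically:
  x=-19.506: |R|=0.99495 <1
  x=-17.366: |R|=0.97012 <1
  x=-14.254: |R|=0.92250 <1
  x=-20.592: |R|=1.00577 >1
  x=-20.439: |R|=1.00430 >1
  x=-20.426: |R|=1.00418 >1
So |R|<1 on (-20.0000, 0).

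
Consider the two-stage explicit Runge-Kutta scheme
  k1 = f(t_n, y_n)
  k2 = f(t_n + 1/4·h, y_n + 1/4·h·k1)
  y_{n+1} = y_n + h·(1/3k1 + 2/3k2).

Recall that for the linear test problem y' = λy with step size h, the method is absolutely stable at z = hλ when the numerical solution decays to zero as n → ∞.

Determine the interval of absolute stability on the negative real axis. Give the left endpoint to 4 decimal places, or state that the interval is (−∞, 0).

(-6.0000, 0).

With y'=λy (z=hλ):
  k1=λy_n ⇒ h·k1=z·y_n;  k2=λ(1+1/4z)y_n ⇒ h·k2=z(1+1/4z)y_n
  y_{n+1}/y_n = 1 + 1/3z + 2/3z(1+1/4z) = 1 + z + 1/6z²
  so R(z) = 1 + z + 1/6z².

Find x<0 with |R(x)|<1.
x=-1.02: |R|=0.1534
R=1: x+1/6x²=0 ⇒ x=−6=-6.0000; min R=1−1/(4·1/6)=-0.5000>−1
Confirm numerically:
  x=-5.817: |R|=0.82258 <1
  x=-4.793: |R|=0.03581 <1
  x=-2.867: |R|=0.49705 <1
  x=-2.644: |R|=0.47888 <1
  x=-6.492: |R|=1.53234 >1
  x=-6.338: |R|=1.35704 >1
So |R|<1 on (-6.0000, 0).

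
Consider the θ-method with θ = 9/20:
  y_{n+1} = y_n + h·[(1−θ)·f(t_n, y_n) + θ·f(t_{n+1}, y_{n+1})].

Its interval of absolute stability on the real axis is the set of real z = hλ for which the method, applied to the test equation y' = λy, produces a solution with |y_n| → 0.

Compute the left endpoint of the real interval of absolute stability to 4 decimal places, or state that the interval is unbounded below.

On y'=λy, z=hλ:
  y_{n+1} = y_n + z·[11/20·y_n + 9/20·y_{n+1}] ⇒ (1 − 9/20z)y_{n+1} = (1 + 11/20z)y_n
  Hence R(z) = (1 + 11/20z)/(1 − 9/20z).

Find x<0 with |R(x)|<1.
x=-0.78: |R|=0.4226
R=−1: 1+11/20x = −1+9/20x ⇒ -1/10x=2 ⇒ x=2/(-1/10)=-20.0000
Confirm numerically:
  x=-17.391: |R|=0.97044 <1
  x=-14.690: |R|=0.93023 <1
  x=-13.951: |R|=0.91689 <1
  x=-11.156: |R|=0.85309 <1
  x=-20.319: |R|=1.00314 >1
  x=-20.126: |R|=1.00125 >1
  x=-20.056: |R|=1.00056 >1
Interval (-20.0000, 0).

left endpoint -20.0000.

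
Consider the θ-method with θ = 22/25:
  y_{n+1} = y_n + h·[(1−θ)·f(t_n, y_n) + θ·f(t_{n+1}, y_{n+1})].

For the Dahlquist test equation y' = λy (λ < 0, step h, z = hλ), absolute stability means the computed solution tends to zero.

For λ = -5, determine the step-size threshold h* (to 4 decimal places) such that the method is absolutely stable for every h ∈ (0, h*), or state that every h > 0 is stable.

unbounded; (−∞, 0). Any h>0 works for λ=-5.

On y'=λy, z=hλ:
  y_{n+1} = y_n + z·[3/25·y_n + 22/25·y_{n+1}] ⇒ (1 − 22/25z)y_{n+1} = (1 + 3/25z)y_n
  Hence R(z) = (1 + 3/25z)/(1 − 22/25z).

Find x<0 with |R(x)|<1.
x=-0.93: |R|=0.4886
x=-2: |R|=0.2754
x=-10: |R|=0.0204
x=-100: |R|=0.1236
θ=22/25≥1/2 ⇒ |1+3/25x|<|1−22/25x| ∀x<0 ⇒ stable on all of ℝ⁻.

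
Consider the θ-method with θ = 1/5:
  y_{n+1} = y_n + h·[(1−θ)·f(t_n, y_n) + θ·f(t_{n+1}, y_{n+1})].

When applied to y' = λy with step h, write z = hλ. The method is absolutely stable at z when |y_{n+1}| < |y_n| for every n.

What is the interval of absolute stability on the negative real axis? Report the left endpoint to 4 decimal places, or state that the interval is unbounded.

(-3.3333, 0).

Test eqn y'=λy, z=hλ:
  y_{n+1} = y_n + z·[4/5·y_n + 1/5·y_{n+1}] ⇒ (1 − 1/5z)y_{n+1} = (1 + 4/5z)y_n
  so R(z) = (1 + 4/5z)/(1 − 1/5z).

Need |R(x)|<1, x<0.
x=-1.5: |R|=0.1538
R=−1: 1+4/5x = −1+1/5x ⇒ -3/5x=2 ⇒ x=2/(-3/5)=-3.3333
Confirm numerically:
  x=-2.762: |R|=0.77918 <1
  x=-2.150: |R|=0.50350 <1
  x=-1.494: |R|=0.15029 <1
  x=-3.824: |R|=1.16682 >1
  x=-3.648: |R|=1.10916 >1
So |R|<1 on (-3.3333, 0).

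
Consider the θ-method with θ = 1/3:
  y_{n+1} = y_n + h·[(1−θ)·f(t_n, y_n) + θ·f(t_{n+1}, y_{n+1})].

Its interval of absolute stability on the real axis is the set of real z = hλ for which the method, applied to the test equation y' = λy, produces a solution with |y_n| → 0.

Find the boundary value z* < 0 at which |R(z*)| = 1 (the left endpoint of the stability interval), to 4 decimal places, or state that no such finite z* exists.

z* = -6.0000.

Test eqn y'=λy, z=hλ:
  y_{n+1} = y_n + z·[2/3·y_n + 1/3·y_{n+1}] ⇒ (1 − 1/3z)y_{n+1} = (1 + 2/3z)y_n
  so R(z) = (1 + 2/3z)/(1 − 1/3z).

Find x<0 with |R(x)|<1.
x=-1.12: |R|=0.1845
R=−1: 1+2/3x = −1+1/3x ⇒ -1/3x=2 ⇒ x=2/(-1/3)=-6.0000
Confirm numerically:
  x=-5.497: |R|=0.94080 <1
  x=-5.307: |R|=0.91658 <1
  x=-2.824: |R|=0.45467 <1
  x=-6.490: |R|=1.05163 >1
  x=-6.331: |R|=1.03547 >1
Stable set (-6.0000, 0).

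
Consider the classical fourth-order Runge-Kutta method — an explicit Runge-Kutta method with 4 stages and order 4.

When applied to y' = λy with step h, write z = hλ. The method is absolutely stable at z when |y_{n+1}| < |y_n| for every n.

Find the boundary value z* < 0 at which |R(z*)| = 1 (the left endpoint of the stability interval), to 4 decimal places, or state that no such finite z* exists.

left endpoint -2.7853.

With y'=λy (z=hλ):
  order 4, 4-stage ⇒ R(z)=1+z+z^2/2+z^3/6+z^4/24
  (e.g. R(-1.49)=0.27409, |R|=0.27409)

Find x<0 with |R(x)|<1.
x=-1.49: |R|=0.2741
|R(-2.51)|=0.6583 |R(-2.32)|=0.4971 |R(-0.72)|=0.4882
Bisect:
  x_lo=-3.4421 |R|=2.5341  x_hi=-0.1673 |R|=0.8459
  mid=-1.80473 |R|=0.28613 →hi
  mid=-2.62344 |R|=0.78216 →hi
  mid=-3.03279 |R|=1.44194 →lo
  mid=-2.82811 |R|=1.06650 →lo
  mid=-2.72578 |R|=0.91391 →hi
  mid=-2.77694 |R|=0.98749 →hi
  mid=-2.80253 |R|=1.02630 →lo
  mid=-2.78974 |R|=1.00672 →lo
  mid=-2.78334 |R|=0.99706 →hi
  ...
  [-2.78534,-2.78514] ⇒ x*=-2.7853
So |R|<1 on (-2.7853, 0).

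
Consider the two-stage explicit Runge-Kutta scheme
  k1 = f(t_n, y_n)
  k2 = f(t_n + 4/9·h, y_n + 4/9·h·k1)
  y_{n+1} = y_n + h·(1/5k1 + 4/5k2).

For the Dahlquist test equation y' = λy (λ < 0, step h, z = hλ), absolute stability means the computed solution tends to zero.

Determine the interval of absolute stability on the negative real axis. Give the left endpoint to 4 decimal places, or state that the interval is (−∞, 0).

Test eqn y'=λy, z=hλ:
  k1=λy_n ⇒ h·k1=z·y_n;  k2=λ(1+4/9z)y_n ⇒ h·k2=z(1+4/9z)y_n
  y_{n+1}/y_n = 1 + 1/5z + 4/5z(1+4/9z) = 1 + z + 16/45z²
  so R(z) = 1 + z + 16/45z².

Find x<0 with |R(x)|<1.
x=-1.43: |R|=0.2971
R=1: x+16/45x²=0 ⇒ x=−45/16=-2.8125; min R=1−1/(4·16/45)=0.2969>−1
Confirm numerically:
  x=-2.753: |R|=0.94176 <1
  x=-2.722: |R|=0.91241 <1
  x=-2.692: |R|=0.88466 <1
  x=-1.135: |R|=0.32304 <1
  x=-3.386: |R|=1.69044 >1
  x=-3.125: |R|=1.34722 >1
  x=-2.991: |R|=1.18983 >1
So |R|<1 on (-2.8125, 0).

z∈(-2.8125,0).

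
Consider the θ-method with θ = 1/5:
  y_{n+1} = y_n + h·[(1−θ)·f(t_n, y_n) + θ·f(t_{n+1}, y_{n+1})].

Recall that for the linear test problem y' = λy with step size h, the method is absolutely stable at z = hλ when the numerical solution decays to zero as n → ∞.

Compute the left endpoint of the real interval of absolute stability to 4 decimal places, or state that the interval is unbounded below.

Set f=λy, z=hλ:
  y_{n+1} = y_n + z·[4/5·y_n + 1/5·y_{n+1}] ⇒ (1 − 1/5z)y_{n+1} = (1 + 4/5z)y_n
  Hence R(z) = (1 + 4/5z)/(1 − 1/5z).

Boundary: |R(x)|=1, x<0.
x=-0.38: |R|=0.6468
R=−1: 1+4/5x = −1+1/5x ⇒ -3/5x=2 ⇒ x=2/(-3/5)=-3.3333
Confirm numerically:
  x=-2.924: |R|=0.84503 <1
  x=-1.517: |R|=0.16388 <1
  x=-1.498: |R|=0.15266 <1
  x=-1.366: |R|=0.07289 <1
  x=-3.854: |R|=1.17642 >1
  x=-3.834: |R|=1.17002 >1
  x=-3.467: |R|=1.04736 >1
Stable set (-3.3333, 0).

left endpoint -3.3333.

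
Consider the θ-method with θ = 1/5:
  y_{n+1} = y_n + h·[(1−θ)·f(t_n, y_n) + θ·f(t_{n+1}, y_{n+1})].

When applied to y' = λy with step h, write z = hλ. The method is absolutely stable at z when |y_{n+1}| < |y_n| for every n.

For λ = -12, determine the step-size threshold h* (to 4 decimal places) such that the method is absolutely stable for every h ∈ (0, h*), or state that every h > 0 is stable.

(-3.3333,0); λ=-12 ⇒ h* = (10/3)/12 = 0.2778.

With y'=λy (z=hλ):
  y_{n+1} = y_n + z·[4/5·y_n + 1/5·y_{n+1}] ⇒ (1 − 1/5z)y_{n+1} = (1 + 4/5z)y_n
  Hence R(z) = (1 + 4/5z)/(1 − 1/5z).

Boundary: |R(x)|=1, x<0.
x=-1.24: |R|=0.0064
R=−1: 1+4/5x = −1+1/5x ⇒ -3/5x=2 ⇒ x=2/(-3/5)=-3.3333
Confirm numerically:
  x=-3.101: |R|=0.91396 <1
  x=-3.084: |R|=0.90747 <1
  x=-2.618: |R|=0.71830 <1
  x=-3.736: |R|=1.13828 >1
  x=-3.720: |R|=1.13303 >1
  x=-3.422: |R|=1.03158 >1
So |R|<1 on (-3.3333, 0).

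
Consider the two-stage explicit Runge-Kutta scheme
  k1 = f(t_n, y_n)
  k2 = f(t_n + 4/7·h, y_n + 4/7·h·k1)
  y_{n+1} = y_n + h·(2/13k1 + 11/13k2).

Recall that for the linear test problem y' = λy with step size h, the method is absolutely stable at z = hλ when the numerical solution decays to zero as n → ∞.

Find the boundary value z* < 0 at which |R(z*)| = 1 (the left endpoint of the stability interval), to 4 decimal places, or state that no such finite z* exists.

left endpoint -2.0682.

With y'=λy (z=hλ):
  k1=λy_n ⇒ h·k1=z·y_n;  k2=λ(1+4/7z)y_n ⇒ h·k2=z(1+4/7z)y_n
  y_{n+1}/y_n = 1 + 2/13z + 11/13z(1+4/7z) = 1 + z + 44/91z²
  so R(z) = 1 + z + 44/91z².

Need |R(x)|<1, x<0.
x=-0.44: |R|=0.6536
R=1: x+44/91x²=0 ⇒ x=−91/44=-2.0682; min R=1−1/(4·44/91)=0.4830>−1
Confirm numerically:
  x=-1.473: |R|=0.57610 <1
  x=-1.436: |R|=0.56106 <1
  x=-0.945: |R|=0.48679 <1
  x=-2.566: |R|=1.61764 >1
  x=-2.133: |R|=1.06685 >1
Stable set (-2.0682, 0).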